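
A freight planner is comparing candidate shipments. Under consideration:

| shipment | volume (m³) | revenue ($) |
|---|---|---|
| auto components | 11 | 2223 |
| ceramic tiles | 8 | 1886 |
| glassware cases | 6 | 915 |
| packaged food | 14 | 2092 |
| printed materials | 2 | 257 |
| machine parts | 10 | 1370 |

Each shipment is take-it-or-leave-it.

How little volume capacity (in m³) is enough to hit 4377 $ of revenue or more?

Minimise m³ subject to total revenue ≥ 4377.
auto components + ceramic tiles + glassware cases: 5024 revenue at 25 m³.
Any bundle with less than 25 m³ falls short of 4377.

25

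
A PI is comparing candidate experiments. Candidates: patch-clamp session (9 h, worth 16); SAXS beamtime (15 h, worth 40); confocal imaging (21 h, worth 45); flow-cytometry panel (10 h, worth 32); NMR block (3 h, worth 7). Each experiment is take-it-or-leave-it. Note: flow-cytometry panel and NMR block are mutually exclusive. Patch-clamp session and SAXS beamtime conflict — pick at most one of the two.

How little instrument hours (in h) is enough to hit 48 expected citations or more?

19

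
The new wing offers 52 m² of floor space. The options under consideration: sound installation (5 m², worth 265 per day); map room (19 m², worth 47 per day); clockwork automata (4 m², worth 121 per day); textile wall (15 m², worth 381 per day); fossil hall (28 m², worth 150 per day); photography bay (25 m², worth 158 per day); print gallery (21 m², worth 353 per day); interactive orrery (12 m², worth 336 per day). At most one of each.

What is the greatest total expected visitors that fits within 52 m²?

1191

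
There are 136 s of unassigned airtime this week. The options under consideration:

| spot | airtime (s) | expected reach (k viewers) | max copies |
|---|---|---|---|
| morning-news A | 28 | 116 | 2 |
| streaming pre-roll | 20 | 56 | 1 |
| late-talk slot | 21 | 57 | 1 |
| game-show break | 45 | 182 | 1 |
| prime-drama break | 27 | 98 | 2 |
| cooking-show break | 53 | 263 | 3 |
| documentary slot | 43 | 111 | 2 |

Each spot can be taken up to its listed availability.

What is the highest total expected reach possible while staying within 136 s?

Ranking by ratio (expected reach/s): cooking-show break 4.96, morning-news A 4.14, game-show break 4.04, prime-drama break 3.63.
The ratio ordering already packs tightly: morning-news A + 2×cooking-show break, 134 s, 642.

642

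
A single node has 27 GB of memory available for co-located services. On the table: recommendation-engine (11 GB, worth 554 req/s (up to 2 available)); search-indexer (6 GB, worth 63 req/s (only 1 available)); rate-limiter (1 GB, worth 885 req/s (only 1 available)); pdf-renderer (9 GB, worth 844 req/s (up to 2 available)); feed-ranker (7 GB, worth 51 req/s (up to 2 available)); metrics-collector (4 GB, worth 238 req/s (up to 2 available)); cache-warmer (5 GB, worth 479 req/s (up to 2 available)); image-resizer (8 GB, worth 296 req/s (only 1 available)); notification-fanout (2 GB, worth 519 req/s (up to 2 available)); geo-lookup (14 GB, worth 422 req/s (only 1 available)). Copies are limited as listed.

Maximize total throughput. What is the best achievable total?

Density check — rate-limiter 885.00, notification-fanout 259.50, cache-warmer 95.80, pdf-renderer 93.78 are the best per GB.
Greedy by ratio would take rate-limiter + pdf-renderer + 2×cache-warmer + 2×notification-fanout: 24 GB used, total 3725.
Replace 2×cache-warmer with pdf-renderer + metrics-collector: the trade gains 124 net, giving 3849 at 27 GB.
Nothing else within 27 GB beats 3849.

3849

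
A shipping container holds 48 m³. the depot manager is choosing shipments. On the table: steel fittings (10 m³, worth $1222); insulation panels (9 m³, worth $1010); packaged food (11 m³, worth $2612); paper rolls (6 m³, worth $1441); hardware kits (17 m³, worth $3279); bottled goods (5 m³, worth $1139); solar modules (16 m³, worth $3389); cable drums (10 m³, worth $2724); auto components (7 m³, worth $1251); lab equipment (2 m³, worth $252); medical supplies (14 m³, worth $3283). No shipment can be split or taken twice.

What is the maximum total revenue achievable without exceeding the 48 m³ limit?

11451

Density check — cable drums 272.40, paper rolls 240.17, packaged food 237.45 are the best per m³.
The ratio ordering already packs tightly: packaged food + paper rolls + bottled goods + cable drums + lab equipment + medical supplies, 48 m³, 11451.
An exhaustive check of the 2048 subsets confirms 11451.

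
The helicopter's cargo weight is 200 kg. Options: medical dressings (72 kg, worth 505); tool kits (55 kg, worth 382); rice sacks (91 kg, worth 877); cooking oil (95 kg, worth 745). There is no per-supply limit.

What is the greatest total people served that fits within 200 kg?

1754

Best packing: 2×rice sacks — 182 kg, 1754 total.
No other feasible combination exceeds 1754.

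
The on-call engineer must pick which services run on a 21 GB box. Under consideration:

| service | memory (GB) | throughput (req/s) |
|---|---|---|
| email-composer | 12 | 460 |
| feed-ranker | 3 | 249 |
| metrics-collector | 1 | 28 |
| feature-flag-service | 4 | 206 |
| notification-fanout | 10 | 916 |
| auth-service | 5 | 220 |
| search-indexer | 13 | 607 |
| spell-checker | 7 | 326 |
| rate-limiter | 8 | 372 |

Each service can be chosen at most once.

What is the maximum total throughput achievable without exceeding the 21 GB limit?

1537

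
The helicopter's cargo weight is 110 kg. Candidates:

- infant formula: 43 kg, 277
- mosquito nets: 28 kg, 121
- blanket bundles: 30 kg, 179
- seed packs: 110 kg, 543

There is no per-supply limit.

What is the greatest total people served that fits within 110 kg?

By people served per kg: infant formula 6.44, blanket bundles 5.97, seed packs 4.94, mosquito nets 4.32 lead.
Filling by ratio: 2×infant formula for 554, with 24 kg left unused.
Dropping infant formula frees 43 kg; slotting in 2×blanket bundles (60 kg) lifts the total to 635 at 103 kg.
Nothing else within 110 kg beats 635.

635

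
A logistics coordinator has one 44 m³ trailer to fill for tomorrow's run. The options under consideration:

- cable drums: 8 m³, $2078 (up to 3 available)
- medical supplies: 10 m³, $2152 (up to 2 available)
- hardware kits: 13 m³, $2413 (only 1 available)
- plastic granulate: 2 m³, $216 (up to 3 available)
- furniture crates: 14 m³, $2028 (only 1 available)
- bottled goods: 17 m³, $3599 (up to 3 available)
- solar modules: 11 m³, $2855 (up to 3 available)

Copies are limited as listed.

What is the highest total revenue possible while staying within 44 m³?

Ranking by ratio (revenue/m³): cable drums 259.75, solar modules 259.55, medical supplies 215.20, bottled goods 211.71.
Taking the top-ratio shipments first gives 3×cable drums + 3×plastic granulate + solar modules for 9737 (41 m³).
Dropping 2×cable drums and 2×plastic granulate frees 20 m³; slotting in 2×solar modules (22 m³) lifts the total to 10859 at 43 m³.
The spare 1 m³ is too small for any remaining shipment, and no exchange beats 10859.

10859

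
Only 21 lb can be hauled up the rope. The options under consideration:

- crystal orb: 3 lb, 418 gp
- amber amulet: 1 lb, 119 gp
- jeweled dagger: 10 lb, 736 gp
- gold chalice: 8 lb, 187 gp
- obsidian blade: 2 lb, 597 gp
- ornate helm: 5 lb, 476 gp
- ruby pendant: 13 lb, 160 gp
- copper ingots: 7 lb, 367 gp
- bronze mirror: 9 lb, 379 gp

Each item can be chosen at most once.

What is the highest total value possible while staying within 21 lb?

2346

By value per lb: obsidian blade 298.50, crystal orb 139.33, amber amulet 119.00, ornate helm 95.20 lead.
The ratio ordering already packs tightly: crystal orb + amber amulet + jeweled dagger + obsidian blade + ornate helm, 21 lb, 2346.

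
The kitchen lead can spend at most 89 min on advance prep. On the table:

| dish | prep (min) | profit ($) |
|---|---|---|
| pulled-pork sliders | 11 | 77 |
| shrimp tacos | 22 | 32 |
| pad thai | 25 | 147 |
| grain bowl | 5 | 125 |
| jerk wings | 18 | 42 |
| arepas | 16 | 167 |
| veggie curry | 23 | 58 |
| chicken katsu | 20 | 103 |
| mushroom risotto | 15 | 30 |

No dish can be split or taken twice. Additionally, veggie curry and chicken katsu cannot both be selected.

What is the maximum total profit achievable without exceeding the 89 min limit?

619

Ranking by ratio (profit/min): grain bowl 25.00, arepas 10.44, pulled-pork sliders 7.00.
Pulled-pork sliders + pad thai + grain bowl + arepas + chicken katsu uses 77 of the 89 min and totals 619.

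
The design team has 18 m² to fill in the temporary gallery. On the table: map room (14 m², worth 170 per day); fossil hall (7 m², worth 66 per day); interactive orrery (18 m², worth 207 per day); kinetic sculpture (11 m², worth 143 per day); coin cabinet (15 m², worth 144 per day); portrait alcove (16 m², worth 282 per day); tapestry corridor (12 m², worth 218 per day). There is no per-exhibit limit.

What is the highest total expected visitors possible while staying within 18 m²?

Density check — tapestry corridor 18.17, portrait alcove 17.62, kinetic sculpture 13.00 are the best per m².
A density-first pass picks tapestry corridor — 218 at 12 m².
The 12 m² tied up in tapestry corridor is better spent on portrait alcove — total rises to 282 (16 m²).
No other feasible combination exceeds 282.

282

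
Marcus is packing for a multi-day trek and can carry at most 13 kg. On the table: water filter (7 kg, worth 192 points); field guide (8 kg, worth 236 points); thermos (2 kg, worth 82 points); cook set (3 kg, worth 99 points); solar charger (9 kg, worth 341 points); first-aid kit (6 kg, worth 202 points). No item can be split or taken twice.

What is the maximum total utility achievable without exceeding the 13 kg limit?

Ranking by ratio (utility/kg): thermos 41.00, solar charger 37.89, first-aid kit 33.67, cook set 33.00.
Filling by ratio: thermos + solar charger for 423, with 2 kg left unused.
Replace thermos with cook set: the trade gains 17 net, giving 440 at 12 kg.

440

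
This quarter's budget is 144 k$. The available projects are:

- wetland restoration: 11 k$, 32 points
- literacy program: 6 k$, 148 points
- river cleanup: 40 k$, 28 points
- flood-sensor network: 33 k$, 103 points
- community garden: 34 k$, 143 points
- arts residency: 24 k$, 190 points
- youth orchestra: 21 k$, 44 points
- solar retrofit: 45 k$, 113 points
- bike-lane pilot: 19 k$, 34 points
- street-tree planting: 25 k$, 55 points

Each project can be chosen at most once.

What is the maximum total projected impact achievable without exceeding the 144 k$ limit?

697

By projected impact per k$: literacy program 24.67, arts residency 7.92, community garden 4.21, flood-sensor network 3.12 lead.
A density-first pass picks wetland restoration + literacy program + flood-sensor network + community garden + arts residency + street-tree planting — 671 at 133 k$.
Replace wetland restoration and street-tree planting with solar retrofit: the trade gains 26 net, giving 697 at 142 k$.
The closest alternative, literacy program + flood-sensor network + community garden + arts residency + youth orchestra + street-tree planting, reaches only 683.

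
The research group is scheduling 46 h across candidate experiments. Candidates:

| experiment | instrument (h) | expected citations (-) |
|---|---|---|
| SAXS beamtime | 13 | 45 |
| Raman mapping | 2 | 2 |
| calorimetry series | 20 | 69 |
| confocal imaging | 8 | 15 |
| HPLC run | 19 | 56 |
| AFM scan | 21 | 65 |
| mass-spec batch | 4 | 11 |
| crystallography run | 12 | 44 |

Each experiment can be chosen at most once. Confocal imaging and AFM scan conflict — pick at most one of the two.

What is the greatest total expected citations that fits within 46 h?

Density check — crystallography run 3.67, SAXS beamtime 3.46, calorimetry series 3.45 are the best per h.
Taking SAXS beamtime + calorimetry series + crystallography run: 45 h used, 158 in expected citations.

158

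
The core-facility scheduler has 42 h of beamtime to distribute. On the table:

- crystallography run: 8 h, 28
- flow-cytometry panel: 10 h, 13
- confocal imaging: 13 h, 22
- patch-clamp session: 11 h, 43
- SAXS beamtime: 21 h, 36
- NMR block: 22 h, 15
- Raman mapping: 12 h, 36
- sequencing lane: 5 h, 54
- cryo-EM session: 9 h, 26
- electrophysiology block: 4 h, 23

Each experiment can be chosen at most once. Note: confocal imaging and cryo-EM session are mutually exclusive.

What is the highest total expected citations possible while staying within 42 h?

184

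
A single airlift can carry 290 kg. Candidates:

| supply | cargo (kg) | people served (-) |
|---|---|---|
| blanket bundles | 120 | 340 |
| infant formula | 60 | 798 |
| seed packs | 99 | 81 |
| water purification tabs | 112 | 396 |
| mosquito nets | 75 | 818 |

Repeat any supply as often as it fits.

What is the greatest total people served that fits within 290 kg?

3252

By people served per kg: infant formula 13.30, mosquito nets 10.91, water purification tabs 3.54, blanket bundles 2.83 lead.
The ratio heuristic lands on 4×infant formula (3192) but leaves 50 kg idle.
Dropping 3×infant formula frees 180 kg; slotting in 3×mosquito nets (225 kg) lifts the total to 3252 at 285 kg.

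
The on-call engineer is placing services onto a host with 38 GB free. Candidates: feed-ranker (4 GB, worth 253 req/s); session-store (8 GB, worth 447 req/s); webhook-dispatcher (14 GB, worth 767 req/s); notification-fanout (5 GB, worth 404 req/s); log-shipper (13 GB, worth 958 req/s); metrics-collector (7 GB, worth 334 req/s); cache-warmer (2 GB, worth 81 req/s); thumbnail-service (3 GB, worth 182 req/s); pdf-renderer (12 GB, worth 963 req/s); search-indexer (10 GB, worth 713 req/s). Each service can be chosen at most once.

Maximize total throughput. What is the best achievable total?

The ratio heuristic lands on feed-ranker + notification-fanout + log-shipper + thumbnail-service + pdf-renderer (2760) but leaves 1 GB idle.
The 9 GB tied up in feed-ranker and notification-fanout is better spent on search-indexer — total rises to 2816 (38 GB).

2816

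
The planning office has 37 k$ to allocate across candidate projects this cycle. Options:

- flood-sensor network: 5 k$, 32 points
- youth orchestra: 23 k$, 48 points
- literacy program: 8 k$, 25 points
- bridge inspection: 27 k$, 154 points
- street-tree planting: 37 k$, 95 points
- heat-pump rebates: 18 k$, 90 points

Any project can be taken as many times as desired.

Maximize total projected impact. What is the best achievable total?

By projected impact per k$: flood-sensor network 6.40, bridge inspection 5.70, heat-pump rebates 5.00, literacy program 3.12 lead.
7×flood-sensor network uses 35 of the 37 k$ and totals 224.

224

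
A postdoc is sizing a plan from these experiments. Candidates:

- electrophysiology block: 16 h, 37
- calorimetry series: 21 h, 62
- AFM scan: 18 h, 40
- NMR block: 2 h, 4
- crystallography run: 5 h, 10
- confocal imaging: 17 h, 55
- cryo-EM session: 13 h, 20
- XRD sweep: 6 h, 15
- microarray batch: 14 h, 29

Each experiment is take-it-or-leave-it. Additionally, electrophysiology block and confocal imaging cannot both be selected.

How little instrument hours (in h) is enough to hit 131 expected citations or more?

44

Look for the lowest-instrument combination reaching 131.
calorimetry series + confocal imaging + XRD sweep: 132 expected citations at 44 h.
Below 44 h the best achievable stays under 131.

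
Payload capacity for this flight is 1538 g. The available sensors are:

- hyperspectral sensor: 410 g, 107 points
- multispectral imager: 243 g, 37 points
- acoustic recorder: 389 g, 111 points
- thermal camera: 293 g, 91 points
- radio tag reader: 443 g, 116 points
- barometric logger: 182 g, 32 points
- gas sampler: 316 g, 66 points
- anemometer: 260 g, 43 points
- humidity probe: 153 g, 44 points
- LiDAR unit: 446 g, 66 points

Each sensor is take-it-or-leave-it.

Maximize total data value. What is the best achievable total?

425

By data value per g: thermal camera 0.31, humidity probe 0.29, acoustic recorder 0.29 lead.
The ratio heuristic lands on acoustic recorder + thermal camera + radio tag reader + barometric logger + humidity probe (394) but leaves 78 g idle.
The 335 g tied up in barometric logger and humidity probe is better spent on hyperspectral sensor — total rises to 425 (1535 g).
Next best is acoustic recorder + thermal camera + radio tag reader + anemometer + humidity probe at 405 (1538 g) — short by 20.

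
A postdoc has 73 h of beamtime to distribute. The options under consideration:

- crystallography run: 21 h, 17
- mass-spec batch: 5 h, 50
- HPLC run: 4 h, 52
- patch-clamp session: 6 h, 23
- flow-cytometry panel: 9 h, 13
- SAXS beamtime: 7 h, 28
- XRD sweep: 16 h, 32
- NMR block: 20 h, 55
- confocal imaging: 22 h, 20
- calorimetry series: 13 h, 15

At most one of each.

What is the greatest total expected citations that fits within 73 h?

By expected citations per h: HPLC run 13.00, mass-spec batch 10.00, SAXS beamtime 4.00, patch-clamp session 3.83 lead.
A density-first pass picks mass-spec batch + HPLC run + patch-clamp session + flow-cytometry panel + SAXS beamtime + XRD sweep + NMR block — 253 at 67 h.
Replace flow-cytometry panel with calorimetry series: the trade gains 2 net, giving 255 at 71 h.
An exhaustive check of the 1024 subsets confirms 255.

255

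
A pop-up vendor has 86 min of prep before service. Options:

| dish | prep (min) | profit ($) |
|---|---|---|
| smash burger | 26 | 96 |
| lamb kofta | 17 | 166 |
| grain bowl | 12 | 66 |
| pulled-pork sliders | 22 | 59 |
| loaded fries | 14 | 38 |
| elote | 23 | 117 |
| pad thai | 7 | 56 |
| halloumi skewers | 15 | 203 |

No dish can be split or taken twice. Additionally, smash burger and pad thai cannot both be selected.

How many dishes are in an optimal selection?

The maximum profit within 86 min is 608.
For example lamb kofta + grain bowl + elote + pad thai + halloumi skewers achieves it, using 74 min.
All optima have 5 dishes.

5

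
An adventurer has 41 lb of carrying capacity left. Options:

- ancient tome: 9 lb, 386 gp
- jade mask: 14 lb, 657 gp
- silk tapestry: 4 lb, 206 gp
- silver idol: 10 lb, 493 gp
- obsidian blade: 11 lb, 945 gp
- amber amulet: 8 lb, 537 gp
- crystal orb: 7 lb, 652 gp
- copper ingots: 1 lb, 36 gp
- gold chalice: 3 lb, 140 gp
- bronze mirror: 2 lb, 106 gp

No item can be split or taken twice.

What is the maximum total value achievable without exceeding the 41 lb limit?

2873

Density check — crystal orb 93.14, obsidian blade 85.91, amber amulet 67.12 are the best per lb.
Filling by ratio: silk tapestry + obsidian blade + amber amulet + crystal orb + copper ingots + gold chalice + bronze mirror for 2622, with 5 lb left unused.
The 5 lb tied up in silk tapestry and copper ingots is better spent on silver idol — total rises to 2873 (41 lb).
The closest alternative, silk tapestry + silver idol + obsidian blade + amber amulet + crystal orb + copper ingots, reaches only 2869.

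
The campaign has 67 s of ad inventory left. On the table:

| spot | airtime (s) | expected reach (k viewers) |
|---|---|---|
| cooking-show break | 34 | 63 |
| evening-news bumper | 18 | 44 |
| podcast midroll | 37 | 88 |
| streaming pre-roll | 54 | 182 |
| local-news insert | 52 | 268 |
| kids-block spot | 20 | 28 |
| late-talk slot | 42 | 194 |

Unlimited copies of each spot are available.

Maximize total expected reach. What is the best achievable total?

By expected reach per s: local-news insert 5.15, late-talk slot 4.62, streaming pre-roll 3.37 lead.
The ratio ordering already packs tightly: local-news insert, 52 s, 268.
No other feasible combination exceeds 268.

268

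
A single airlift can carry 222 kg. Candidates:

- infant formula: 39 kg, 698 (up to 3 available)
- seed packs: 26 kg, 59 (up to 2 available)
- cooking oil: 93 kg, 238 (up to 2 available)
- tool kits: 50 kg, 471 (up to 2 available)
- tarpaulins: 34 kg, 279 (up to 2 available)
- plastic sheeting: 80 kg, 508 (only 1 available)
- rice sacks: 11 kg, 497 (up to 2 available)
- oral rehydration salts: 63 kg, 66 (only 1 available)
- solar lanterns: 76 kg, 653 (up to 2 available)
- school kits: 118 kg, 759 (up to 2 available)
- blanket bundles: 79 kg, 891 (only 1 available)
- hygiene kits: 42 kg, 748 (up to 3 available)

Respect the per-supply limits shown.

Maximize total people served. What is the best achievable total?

4215

A density-first pass picks 3×infant formula + tarpaulins + 2×rice sacks + hygiene kits — 4115 at 215 kg.
Replace 2×infant formula with 2×hygiene kits: the trade gains 100 net, giving 4215 at 221 kg.
The spare 1 kg is too small for any remaining supply, and no exchange beats 4215.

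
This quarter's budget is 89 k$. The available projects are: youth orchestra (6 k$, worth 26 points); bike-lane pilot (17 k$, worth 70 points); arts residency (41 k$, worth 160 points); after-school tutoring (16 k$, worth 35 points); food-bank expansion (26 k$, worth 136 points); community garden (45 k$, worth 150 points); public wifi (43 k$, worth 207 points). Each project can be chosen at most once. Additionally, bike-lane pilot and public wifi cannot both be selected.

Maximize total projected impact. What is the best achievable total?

Ranking by ratio (projected impact/k$): food-bank expansion 5.23, public wifi 4.81, youth orchestra 4.33.
The ratio heuristic lands on youth orchestra + food-bank expansion + public wifi (369) but leaves 14 k$ idle.
Dropping youth orchestra frees 6 k$; slotting in after-school tutoring (16 k$) lifts the total to 378 at 85 k$.

378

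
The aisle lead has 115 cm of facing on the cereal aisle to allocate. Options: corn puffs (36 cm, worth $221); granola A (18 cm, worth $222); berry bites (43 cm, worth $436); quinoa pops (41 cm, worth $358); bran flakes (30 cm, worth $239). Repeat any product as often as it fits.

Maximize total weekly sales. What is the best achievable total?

The ratio ordering already packs tightly: 6×granola A, 108 cm, 1332.

1332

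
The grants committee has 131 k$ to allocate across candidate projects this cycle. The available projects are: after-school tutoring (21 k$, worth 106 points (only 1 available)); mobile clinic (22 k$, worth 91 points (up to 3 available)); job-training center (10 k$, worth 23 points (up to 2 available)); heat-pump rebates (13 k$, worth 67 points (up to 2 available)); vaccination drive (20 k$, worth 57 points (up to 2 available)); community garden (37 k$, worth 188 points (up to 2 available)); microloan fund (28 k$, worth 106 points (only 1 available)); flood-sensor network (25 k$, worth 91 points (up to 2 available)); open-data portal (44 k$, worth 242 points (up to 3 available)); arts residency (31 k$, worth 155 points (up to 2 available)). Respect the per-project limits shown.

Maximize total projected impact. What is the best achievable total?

685

Ranking by ratio (projected impact/k$): open-data portal 5.50, heat-pump rebates 5.15, community garden 5.08, after-school tutoring 5.05.
The ratio heuristic lands on job-training center + 2×heat-pump rebates + 2×open-data portal (641) but leaves 7 k$ idle.
Dropping job-training center and heat-pump rebates and open-data portal frees 67 k$; slotting in 2×community garden (74 k$) lifts the total to 685 at 131 k$.
Every other selection either busts 131 k$ or exceeds an availability limit or fails to beat 685.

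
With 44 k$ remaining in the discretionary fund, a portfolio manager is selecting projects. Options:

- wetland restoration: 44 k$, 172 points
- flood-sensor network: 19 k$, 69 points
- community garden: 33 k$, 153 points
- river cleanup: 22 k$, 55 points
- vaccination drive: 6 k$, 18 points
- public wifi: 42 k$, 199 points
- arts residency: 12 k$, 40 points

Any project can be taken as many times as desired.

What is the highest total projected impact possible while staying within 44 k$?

199

The ratio ordering already packs tightly: public wifi, 42 k$, 199.
That's the maximum — no swap from here does better than 199.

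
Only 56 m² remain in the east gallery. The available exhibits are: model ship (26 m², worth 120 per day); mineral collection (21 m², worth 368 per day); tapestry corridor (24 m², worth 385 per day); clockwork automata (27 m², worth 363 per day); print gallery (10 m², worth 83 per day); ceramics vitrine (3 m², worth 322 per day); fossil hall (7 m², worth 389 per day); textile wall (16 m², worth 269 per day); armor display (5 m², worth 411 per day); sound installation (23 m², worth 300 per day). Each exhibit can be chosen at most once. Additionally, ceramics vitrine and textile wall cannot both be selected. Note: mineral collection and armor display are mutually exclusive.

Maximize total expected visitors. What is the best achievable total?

Taking tapestry corridor + print gallery + ceramics vitrine + fossil hall + armor display: 49 m² used, 1590 in expected visitors.

1590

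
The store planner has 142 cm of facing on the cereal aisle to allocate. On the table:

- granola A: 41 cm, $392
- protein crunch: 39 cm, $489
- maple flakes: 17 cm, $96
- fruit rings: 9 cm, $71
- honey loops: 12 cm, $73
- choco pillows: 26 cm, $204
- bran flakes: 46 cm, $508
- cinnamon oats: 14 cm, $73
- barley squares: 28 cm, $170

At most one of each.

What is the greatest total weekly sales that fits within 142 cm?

1462

The ratio heuristic lands on granola A + protein crunch + fruit rings + bran flakes (1460) but leaves 7 cm idle.
Dropping fruit rings frees 9 cm; slotting in honey loops (12 cm) lifts the total to 1462 at 138 cm.
An exhaustive check of the 512 subsets confirms 1462.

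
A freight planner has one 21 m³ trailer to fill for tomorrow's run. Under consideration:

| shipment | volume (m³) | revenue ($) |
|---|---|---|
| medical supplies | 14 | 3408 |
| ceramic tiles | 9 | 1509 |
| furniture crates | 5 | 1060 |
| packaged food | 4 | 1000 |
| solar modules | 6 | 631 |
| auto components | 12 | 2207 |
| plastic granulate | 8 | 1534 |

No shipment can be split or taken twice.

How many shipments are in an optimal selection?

Optimal total is 4468.
One optimal bundle: medical supplies + furniture crates (19 m³).
All optima have 2 shipments.

2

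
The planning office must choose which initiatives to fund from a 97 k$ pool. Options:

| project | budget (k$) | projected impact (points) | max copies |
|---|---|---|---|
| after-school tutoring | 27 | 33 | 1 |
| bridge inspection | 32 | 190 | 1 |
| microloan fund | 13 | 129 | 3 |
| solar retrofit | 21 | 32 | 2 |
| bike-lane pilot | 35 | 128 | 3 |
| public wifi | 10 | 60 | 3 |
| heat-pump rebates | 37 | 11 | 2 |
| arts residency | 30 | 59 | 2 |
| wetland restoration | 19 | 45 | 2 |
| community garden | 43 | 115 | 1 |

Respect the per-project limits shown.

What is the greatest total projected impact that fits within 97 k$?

Taking the top-ratio projects first gives 3×microloan fund + 3×public wifi + wetland restoration for 612 (88 k$).
The 29 k$ tied up in public wifi and wetland restoration is better spent on bridge inspection — total rises to 697 (91 k$).

697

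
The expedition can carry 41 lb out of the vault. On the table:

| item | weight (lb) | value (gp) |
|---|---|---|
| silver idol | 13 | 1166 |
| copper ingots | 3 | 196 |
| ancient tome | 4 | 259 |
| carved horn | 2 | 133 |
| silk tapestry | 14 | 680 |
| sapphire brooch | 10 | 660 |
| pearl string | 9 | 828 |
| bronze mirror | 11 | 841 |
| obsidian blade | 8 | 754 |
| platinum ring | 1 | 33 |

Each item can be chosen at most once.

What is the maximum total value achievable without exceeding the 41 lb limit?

Ranking by ratio (value/lb): obsidian blade 94.25, pearl string 92.00, silver idol 89.69, bronze mirror 76.45.
The ratio ordering already packs tightly: silver idol + pearl string + bronze mirror + obsidian blade, 41 lb, 3589.
No other feasible combination exceeds 3589.

3589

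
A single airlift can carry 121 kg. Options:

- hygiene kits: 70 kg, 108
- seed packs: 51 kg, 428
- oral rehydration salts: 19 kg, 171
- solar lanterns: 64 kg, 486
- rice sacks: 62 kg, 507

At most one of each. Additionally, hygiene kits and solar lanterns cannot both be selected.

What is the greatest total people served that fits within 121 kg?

935

Filling by ratio: seed packs + oral rehydration salts for 599, with 51 kg left unused.
The 19 kg tied up in oral rehydration salts is better spent on rice sacks — total rises to 935 (113 kg).
Next best is seed packs + solar lanterns at 914 (115 kg) — short by 21.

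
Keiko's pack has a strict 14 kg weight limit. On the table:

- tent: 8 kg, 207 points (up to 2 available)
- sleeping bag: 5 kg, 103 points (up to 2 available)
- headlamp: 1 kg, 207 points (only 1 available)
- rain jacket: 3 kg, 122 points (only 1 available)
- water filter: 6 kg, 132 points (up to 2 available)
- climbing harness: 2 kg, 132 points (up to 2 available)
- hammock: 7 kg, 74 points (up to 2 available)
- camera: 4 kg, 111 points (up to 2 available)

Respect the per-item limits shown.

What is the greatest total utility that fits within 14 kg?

725

Ranking by ratio (utility/kg): headlamp 207.00, climbing harness 66.00, rain jacket 40.67, camera 27.75.
A density-first pass picks headlamp + rain jacket + 2×climbing harness + camera — 704 at 12 kg.
The 4 kg tied up in camera is better spent on water filter — total rises to 725 (14 kg).
That's the maximum — no swap from here does better than 725.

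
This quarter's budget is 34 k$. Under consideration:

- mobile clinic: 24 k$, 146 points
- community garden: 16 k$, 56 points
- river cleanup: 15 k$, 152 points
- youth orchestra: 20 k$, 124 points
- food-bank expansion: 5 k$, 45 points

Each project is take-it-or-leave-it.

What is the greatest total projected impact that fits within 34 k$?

By projected impact per k$: river cleanup 10.13, food-bank expansion 9.00, youth orchestra 6.20, mobile clinic 6.08 lead.
Filling by ratio: river cleanup + food-bank expansion for 197, with 14 k$ left unused.
Dropping food-bank expansion frees 5 k$; slotting in community garden (16 k$) lifts the total to 208 at 31 k$.
No other feasible combination exceeds 208.

208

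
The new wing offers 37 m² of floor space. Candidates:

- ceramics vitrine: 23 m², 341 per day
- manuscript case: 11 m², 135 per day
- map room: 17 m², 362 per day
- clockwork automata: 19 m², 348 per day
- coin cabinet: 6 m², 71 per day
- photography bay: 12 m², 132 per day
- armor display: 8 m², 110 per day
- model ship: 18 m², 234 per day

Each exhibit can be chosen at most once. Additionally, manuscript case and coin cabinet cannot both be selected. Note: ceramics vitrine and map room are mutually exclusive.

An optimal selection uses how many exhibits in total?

2

Optimal total is 710.
map room + clockwork automata hits 710 at 36 m².
All optima have 2 exhibits.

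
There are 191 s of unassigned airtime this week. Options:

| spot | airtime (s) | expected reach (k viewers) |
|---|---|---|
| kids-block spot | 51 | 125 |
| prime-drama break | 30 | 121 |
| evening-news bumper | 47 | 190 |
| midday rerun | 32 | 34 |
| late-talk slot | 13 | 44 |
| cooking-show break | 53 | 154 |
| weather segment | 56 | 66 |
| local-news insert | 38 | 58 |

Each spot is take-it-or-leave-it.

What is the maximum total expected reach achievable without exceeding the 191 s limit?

The ratio heuristic lands on prime-drama break + evening-news bumper + late-talk slot + cooking-show break + local-news insert (567) but leaves 10 s idle.
Dropping late-talk slot and local-news insert frees 51 s; slotting in kids-block spot (51 s) lifts the total to 590 at 181 s.
Nothing else within 191 s beats 590.

590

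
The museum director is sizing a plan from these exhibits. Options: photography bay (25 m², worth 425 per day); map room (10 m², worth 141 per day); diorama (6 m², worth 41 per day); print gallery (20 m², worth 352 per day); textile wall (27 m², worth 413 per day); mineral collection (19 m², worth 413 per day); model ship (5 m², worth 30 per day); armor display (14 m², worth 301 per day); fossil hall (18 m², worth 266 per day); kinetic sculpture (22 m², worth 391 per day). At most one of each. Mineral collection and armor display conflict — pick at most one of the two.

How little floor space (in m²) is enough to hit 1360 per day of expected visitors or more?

76

Need the lightest bundle worth ≥ 1360.
Taking photography bay + map room + mineral collection + kinetic sculpture gives 1370 (≥ 1360) for 76 m².
No combination under 76 m² hits 1360.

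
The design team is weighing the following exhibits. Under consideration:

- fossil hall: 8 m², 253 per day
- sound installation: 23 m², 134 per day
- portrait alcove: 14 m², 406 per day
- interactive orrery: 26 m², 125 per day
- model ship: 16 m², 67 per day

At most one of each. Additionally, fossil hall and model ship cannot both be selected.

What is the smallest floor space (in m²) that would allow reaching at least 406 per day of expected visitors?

14

Minimise m² subject to total expected visitors ≥ 406.
Taking portrait alcove gives 406 (≥ 406) for 14 m².
No combination under 14 m² hits 406.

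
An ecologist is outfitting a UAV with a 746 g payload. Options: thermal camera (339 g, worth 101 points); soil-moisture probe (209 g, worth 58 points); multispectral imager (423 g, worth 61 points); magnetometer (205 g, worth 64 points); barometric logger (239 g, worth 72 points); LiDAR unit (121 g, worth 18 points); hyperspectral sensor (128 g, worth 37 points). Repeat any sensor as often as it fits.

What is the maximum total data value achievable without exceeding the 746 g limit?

229

3×magnetometer + hyperspectral sensor uses 743 of the 746 g and totals 229.
Every other selection either busts 746 g or fails to beat 229.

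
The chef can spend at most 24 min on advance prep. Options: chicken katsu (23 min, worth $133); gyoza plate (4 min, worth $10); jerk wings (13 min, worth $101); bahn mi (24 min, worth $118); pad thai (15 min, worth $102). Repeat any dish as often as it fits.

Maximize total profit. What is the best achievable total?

Greedy by ratio would take 2×gyoza plate + jerk wings: 21 min used, total 121.
The 21 min tied up in 2×gyoza plate and jerk wings is better spent on chicken katsu — total rises to 133 (23 min).
No other feasible combination exceeds 133.

133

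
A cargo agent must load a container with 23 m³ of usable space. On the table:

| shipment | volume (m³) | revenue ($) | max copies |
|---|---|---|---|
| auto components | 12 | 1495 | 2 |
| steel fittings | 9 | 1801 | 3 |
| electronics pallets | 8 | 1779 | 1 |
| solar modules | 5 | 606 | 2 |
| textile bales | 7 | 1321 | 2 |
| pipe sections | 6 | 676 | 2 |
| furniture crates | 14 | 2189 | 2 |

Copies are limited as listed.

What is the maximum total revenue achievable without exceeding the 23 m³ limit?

4443

A density-first pass picks steel fittings + electronics pallets + solar modules — 4186 at 22 m³.
The 13 m³ tied up in electronics pallets and solar modules is better spent on 2×textile bales — total rises to 4443 (23 m³).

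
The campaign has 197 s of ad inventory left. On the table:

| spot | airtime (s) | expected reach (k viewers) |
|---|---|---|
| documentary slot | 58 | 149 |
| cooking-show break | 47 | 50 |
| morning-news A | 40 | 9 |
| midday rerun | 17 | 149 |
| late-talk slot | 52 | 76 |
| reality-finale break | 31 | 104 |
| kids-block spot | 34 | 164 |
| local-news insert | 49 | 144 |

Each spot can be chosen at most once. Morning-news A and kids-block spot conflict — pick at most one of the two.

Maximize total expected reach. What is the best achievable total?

710

Documentary slot + midday rerun + reality-finale break + kids-block spot + local-news insert uses 189 of the 197 s and totals 710.
Every other selection either busts 197 s or breaks a pairing rule or fails to beat 710.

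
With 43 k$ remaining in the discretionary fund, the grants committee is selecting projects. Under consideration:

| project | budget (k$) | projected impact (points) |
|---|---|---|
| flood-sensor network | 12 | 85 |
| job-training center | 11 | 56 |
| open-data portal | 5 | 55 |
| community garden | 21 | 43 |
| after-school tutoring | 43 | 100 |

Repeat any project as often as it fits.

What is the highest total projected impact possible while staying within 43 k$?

440

Density check — open-data portal 11.00, flood-sensor network 7.08, job-training center 5.09 are the best per k$.
Best packing: 8×open-data portal — 40 k$, 440 total.
Every other selection either busts 43 k$ or fails to beat 440.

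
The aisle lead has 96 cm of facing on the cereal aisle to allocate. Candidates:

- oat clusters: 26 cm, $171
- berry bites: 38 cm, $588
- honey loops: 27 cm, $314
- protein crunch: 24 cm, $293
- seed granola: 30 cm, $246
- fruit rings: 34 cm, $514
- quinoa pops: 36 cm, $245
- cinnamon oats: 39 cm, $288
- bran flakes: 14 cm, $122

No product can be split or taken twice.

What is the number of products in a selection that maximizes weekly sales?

3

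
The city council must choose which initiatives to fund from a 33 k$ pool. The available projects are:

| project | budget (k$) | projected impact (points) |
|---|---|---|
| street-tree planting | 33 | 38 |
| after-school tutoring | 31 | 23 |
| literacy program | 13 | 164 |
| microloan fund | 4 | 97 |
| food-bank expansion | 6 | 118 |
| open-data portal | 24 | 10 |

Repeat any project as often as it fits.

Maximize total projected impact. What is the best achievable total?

776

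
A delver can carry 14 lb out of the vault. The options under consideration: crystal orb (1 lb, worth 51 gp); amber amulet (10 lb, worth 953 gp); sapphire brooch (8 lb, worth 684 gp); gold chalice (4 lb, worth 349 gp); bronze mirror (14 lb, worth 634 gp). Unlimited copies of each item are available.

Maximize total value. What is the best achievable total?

1302

Amber amulet + gold chalice uses 14 of the 14 lb and totals 1302.
Nothing else within 14 lb beats 1302.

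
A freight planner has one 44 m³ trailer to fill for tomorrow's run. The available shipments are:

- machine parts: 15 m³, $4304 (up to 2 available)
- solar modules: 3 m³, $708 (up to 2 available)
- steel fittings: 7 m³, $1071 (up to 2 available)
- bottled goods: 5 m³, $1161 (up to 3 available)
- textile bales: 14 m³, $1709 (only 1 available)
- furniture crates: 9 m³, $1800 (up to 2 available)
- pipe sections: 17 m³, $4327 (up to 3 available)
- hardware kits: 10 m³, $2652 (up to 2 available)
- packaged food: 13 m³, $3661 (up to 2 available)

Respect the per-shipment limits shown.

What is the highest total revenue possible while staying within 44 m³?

12334

By revenue per m³: machine parts 286.93, packaged food 281.62, hardware kits 265.20, pipe sections 254.53 lead.
Taking the top-ratio shipments first gives 2×machine parts + packaged food for 12269 (43 m³).
Replace machine parts with solar modules + packaged food: the trade gains 65 net, giving 12334 at 44 m³.
No other feasible combination exceeds 12334.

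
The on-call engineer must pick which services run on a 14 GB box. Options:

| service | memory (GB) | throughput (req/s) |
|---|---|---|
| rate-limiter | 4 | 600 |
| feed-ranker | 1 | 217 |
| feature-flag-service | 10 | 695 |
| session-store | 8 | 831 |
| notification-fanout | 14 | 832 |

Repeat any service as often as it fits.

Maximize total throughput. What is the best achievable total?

3038

Density check — feed-ranker 217.00, rate-limiter 150.00, session-store 103.88, feature-flag-service 69.50 are the best per GB.
Best packing: 14×feed-ranker — 14 GB, 3038 total.
That's the maximum — no swap from here does better than 3038.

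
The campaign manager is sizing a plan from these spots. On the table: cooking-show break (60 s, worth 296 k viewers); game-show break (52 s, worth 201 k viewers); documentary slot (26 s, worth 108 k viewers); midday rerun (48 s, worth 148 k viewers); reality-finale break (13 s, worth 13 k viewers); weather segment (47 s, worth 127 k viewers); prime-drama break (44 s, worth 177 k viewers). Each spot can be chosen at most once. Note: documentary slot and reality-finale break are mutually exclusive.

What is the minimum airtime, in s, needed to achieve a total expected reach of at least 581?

Look for the lowest-airtime combination reaching 581.
cooking-show break + documentary slot + prime-drama break: 581 expected reach at 130 s.
Any bundle with less than 130 s falls short of 581.

130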